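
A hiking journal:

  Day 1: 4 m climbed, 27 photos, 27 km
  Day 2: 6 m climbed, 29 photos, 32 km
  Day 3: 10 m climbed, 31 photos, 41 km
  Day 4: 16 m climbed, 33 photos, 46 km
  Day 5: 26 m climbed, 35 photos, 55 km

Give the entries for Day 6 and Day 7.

42 m climbed, 37 photos, 60 km; 68 m climbed, 39 photos, 69 km

M climbed — each term is the sum of the two before it: 4, 6, 10, 16, 26 → 42 → 68.
Photos: +2 each step, so 27, 29, 31, 33, 35 → 37 → 39.
Km: 27, 32, 41, 46, 55 → 60 → 69 (alternating steps +5, +9, +5, +9, …).
Putting the parts together: 42 m climbed, 37 photos, 60 km and then 68 m climbed, 39 photos, 69 km.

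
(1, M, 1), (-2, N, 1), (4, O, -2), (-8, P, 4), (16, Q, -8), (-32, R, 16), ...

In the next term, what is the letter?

S

First coordinate: ×(-2) each step; 1, -2, 4, -8, 16, -32 → 64.
Letter: M, N, O, P, Q, R → S (letters move forward 1 place in the alphabet).
Third coordinate: always the previous value of the first coordinate, so 1, 1, -2, 4, -8, 16 → -32.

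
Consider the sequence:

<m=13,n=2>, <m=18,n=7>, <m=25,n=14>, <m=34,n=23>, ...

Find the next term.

For the m, differences are 5, 7, 9, … (increasing by 2 each time): 13, 18, 25, 34 → 45.
N: 2, 7, 14, 23 → 34 (always 11 less than the m).
Putting it together: <m=45,n=34>.

<m=45,n=34>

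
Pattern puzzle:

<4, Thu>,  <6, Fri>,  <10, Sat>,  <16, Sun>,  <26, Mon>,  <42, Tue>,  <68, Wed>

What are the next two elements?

First value — each term is the sum of the two before it: 4, 6, 10, 16, 26, 42, 68 → 110 → 178.
Day — runs through the weekdays Mon→Sun: Thu, Fri, Sat, Sun, Mon, Tue, Wed → Thu → Fri.
Putting the parts together: <110, Thu> and then <178, Fri>.

<110, Thu>, <178, Fri>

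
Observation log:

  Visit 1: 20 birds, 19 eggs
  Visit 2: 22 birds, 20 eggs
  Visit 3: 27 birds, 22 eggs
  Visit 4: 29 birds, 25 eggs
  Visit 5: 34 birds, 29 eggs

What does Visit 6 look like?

Birds: alternating steps +2, +5, +2, +5, …, so 20, 22, 27, 29, 34 → 36.
Eggs goes 19, 20, 22, 25, 29 → 34 (differences are 1, 2, 3, … (increasing by 1 each time)).
So the next line is 36 birds, 34 eggs.

36 birds, 34 eggs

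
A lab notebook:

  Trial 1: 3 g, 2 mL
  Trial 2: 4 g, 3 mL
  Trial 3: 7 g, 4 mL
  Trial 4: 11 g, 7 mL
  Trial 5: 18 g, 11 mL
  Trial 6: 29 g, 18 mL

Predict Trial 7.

47 g, 29 mL

G: each term is the sum of the two before it, so 3, 4, 7, 11, 18, 29 → 47.
ML: always the previous value of the g, so 2, 3, 4, 7, 11, 18 → 29.
So the next row is 47 g, 29 mL.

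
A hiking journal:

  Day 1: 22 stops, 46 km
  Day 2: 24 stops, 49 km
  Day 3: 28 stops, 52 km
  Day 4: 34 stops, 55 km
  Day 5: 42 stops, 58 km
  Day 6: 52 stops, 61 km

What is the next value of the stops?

64

Stops: 22, 24, 28, 34, 42, 52 → 64 (differences are 2, 4, 6, … (increasing by 2 each time)).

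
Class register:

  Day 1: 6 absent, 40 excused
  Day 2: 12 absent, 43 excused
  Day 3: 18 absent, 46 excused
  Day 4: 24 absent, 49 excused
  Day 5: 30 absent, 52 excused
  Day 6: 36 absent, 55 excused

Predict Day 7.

For the absent, +6 each step: 6, 12, 18, 24, 30, 36 → 42.
Excused goes 40, 43, 46, 49, 52, 55 → 58 (+3 each step).
Combining the parts gives 42 absent, 58 excused.

42 absent, 58 excused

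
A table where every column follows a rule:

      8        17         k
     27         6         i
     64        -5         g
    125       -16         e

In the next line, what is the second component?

-27

For the first component, perfect cubes: 2³, 3³, 4³, …: 8, 27, 64, 125 → 216.
For the second component, −11 each step: 17, 6, -5, -16 → -27.
Letter goes k, i, g, e → c (letters move back 2 places in the alphabet).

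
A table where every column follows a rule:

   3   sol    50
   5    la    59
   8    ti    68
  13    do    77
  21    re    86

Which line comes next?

34  mi  95

For the first component, each term is the sum of the two before it: 3, 5, 8, 13, 21 → 34.
Note — runs through the solfège scale do→ti: sol, la, ti, do, re → mi.
Third component — +9 each step: 50, 59, 68, 77, 86 → 95.
So the next line is 34  mi  95.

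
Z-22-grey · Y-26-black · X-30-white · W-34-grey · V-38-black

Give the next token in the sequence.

U-42-white

For the letter, letters move back 1 place in the alphabet: Z, Y, X, W, V → U.
Second component: 22, 26, 30, 34, 38 → 42 (+4 each step).
Shade: repeats grey → black → white; grey, black, white, grey, black → white.
So the next token is U-42-white.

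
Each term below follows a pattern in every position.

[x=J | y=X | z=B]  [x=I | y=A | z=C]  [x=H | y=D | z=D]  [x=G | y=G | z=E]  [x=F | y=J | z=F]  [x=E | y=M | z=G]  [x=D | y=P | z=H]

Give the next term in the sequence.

[x=C | y=S | z=I]

X: J, I, H, G, F, E, D → C (letters move back 1 place in the alphabet).
Y: letters move forward 3 places in the alphabet, wrapping Z→A; X, A, D, G, J, M, P → S.
Z: letters move forward 1 place in the alphabet; B, C, D, E, F, G, H → I.
Combining the parts gives [x=C | y=S | z=I].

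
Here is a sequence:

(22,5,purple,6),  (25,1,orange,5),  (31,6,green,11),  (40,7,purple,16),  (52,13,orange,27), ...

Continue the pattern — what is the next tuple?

(67,20,green,43)

First coordinate: 22, 25, 31, 40, 52 → 67 (differences are 3, 6, 9, … (increasing by 3 each time)).
Second coordinate: 5, 1, 6, 7, 13 → 20 (each term is the sum of the two before it).
Colour goes purple, orange, green, purple, orange → green (repeats purple → orange → green).
For the fourth coordinate, each term is the sum of the two before it: 6, 5, 11, 16, 27 → 43.
Combining the parts gives (67,20,green,43).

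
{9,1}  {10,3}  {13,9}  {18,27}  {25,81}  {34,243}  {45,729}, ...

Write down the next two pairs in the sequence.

{58,2187}, {73,6561}

First part goes 9, 10, 13, 18, 25, 34, 45 → 58 → 73 (differences are 1, 3, 5, … (increasing by 2 each time)).
Second part: ×3 each step; 1, 3, 9, 27, 81, 243, 729 → 2187 → 6561.
Putting the parts together: {58,2187} and then {73,6561}.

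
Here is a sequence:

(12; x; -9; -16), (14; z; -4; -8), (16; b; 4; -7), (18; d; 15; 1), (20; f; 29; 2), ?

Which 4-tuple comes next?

First component goes 12, 14, 16, 18, 20 → 22 (+2 each step).
Letter goes x, z, b, d, f → h (letters move forward 2 places in the alphabet, wrapping Z→A).
Third component — differences are 5, 8, 11, … (increasing by 3 each time): -9, -4, 4, 15, 29 → 46.
Fourth component: alternating steps +8, +1, +8, +1, …, so -16, -8, -7, 1, 2 → 10.
So the next 4-tuple is (22; h; 46; 10).

(22; h; 46; 10)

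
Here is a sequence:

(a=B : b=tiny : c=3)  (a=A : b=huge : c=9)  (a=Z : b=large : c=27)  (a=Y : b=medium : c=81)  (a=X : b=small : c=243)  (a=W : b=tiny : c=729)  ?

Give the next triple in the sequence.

A: letters move back 1 place in the alphabet, wrapping A→Z; B, A, Z, Y, X, W → V.
B: repeats tiny → huge → large → medium → small, so tiny, huge, large, medium, small, tiny → huge.
C: ×3 each step, so 3, 9, 27, 81, 243, 729 → 2187.
So the next triple is (a=V : b=huge : c=2187).

(a=V : b=huge : c=2187)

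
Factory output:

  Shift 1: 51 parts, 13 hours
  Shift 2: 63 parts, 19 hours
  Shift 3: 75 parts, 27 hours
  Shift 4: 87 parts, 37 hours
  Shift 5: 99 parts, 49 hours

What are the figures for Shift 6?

111 parts, 63 hours

For the parts, +12 each step: 51, 63, 75, 87, 99 → 111.
Hours: 13, 19, 27, 37, 49 → 63 (differences are 6, 8, 10, … (increasing by 2 each time)).
So the next record is 111 parts, 63 hours.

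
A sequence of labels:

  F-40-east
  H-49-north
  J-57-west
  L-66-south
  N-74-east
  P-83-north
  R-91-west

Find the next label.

Letter: F, H, J, L, N, P, R → T (letters move forward 2 places in the alphabet).
Second component — alternating steps +9, +8, +9, +8, …: 40, 49, 57, 66, 74, 83, 91 → 100.
Direction: repeats east → north → west → south, so east, north, west, south, east, north, west → south.
Combining the parts gives T-100-south.

T-100-south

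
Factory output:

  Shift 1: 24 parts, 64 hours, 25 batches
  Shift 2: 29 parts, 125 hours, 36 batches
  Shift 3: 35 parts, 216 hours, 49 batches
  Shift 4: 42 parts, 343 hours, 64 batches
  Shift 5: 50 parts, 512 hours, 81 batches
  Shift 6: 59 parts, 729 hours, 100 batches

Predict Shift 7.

For the parts, differences are 5, 6, 7, … (increasing by 1 each time): 24, 29, 35, 42, 50, 59 → 69.
Hours: 64, 125, 216, 343, 512, 729 → 1000 (perfect cubes: 4³, 5³, 6³, …).
Batches: perfect squares: 5², 6², 7², …, so 25, 36, 49, 64, 81, 100 → 121.
Combining the parts gives 69 parts, 1000 hours, 121 batches.

69 parts, 1000 hours, 121 batches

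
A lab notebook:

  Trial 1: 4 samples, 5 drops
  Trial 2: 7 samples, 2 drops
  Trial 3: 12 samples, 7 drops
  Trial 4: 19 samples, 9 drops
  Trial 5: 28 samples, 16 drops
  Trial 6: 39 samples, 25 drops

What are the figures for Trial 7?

Samples: differences are 3, 5, 7, … (increasing by 2 each time), so 4, 7, 12, 19, 28, 39 → 52.
Drops — each term is the sum of the two before it: 5, 2, 7, 9, 16, 25 → 41.
Putting it together: 52 samples, 41 drops.

52 samples, 41 drops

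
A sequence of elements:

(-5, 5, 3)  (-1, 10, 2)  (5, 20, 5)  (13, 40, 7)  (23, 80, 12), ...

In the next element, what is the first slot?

35

First slot goes -5, -1, 5, 13, 23 → 35 (differences are 4, 6, 8, … (increasing by 2 each time)).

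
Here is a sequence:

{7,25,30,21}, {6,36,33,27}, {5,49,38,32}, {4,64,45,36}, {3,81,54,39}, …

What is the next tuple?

{2,100,65,41}

For the first part, −1 each step: 7, 6, 5, 4, 3 → 2.
Second part: perfect squares: 5², 6², 7², …; 25, 36, 49, 64, 81 → 100.
Third part — differences are 3, 5, 7, … (increasing by 2 each time): 30, 33, 38, 45, 54 → 65.
Fourth part — differences are 6, 5, 4, … (decreasing by 1 each time): 21, 27, 32, 36, 39 → 41.
Combining the parts gives {2,100,65,41}.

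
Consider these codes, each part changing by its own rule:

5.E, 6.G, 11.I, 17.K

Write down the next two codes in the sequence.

First component: each term is the sum of the two before it, so 5, 6, 11, 17 → 28 → 45.
Letter goes E, G, I, K → M → O (letters move forward 2 places in the alphabet).
Putting the parts together: 28.M and then 45.O.

28.M then 45.O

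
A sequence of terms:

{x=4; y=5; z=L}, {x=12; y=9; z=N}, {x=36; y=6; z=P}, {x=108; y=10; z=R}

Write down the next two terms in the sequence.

X goes 4, 12, 36, 108 → 324 → 972 (×3 each step).
Y goes 5, 9, 6, 10 → 7 → 11 (alternating steps +4, −3, +4, −3, …).
Z — letters move forward 2 places in the alphabet: L, N, P, R → T → V.
So the next two terms are {x=324; y=7; z=T} and {x=972; y=11; z=V}.

{x=324; y=7; z=T}, {x=972; y=11; z=V}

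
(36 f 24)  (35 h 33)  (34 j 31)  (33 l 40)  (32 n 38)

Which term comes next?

First coordinate: −1 each step, so 36, 35, 34, 33, 32 → 31.
Letter — letters move forward 2 places in the alphabet: f, h, j, l, n → p.
For the third coordinate, alternating steps +9, −2, +9, −2, …: 24, 33, 31, 40, 38 → 47.
So the next term is (31 p 47).

(31 p 47)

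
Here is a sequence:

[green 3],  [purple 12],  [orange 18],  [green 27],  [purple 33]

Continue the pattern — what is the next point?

For the colour, repeats green → purple → orange: green, purple, orange, green, purple → orange.
Second value: alternating steps +9, +6, +9, +6, …, so 3, 12, 18, 27, 33 → 42.
So the next point is [orange 42].

[orange 42]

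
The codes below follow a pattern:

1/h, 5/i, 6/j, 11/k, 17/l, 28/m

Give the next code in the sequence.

45/n

First component: each term is the sum of the two before it; 1, 5, 6, 11, 17, 28 → 45.
For the letter, letters move forward 1 place in the alphabet: h, i, j, k, l, m → n.
Combining the parts gives 45/n.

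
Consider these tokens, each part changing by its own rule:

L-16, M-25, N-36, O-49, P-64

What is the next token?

Q-81

For the letter, letters move forward 1 place in the alphabet: L, M, N, O, P → Q.
Second component: perfect squares: 4², 5², 6², …, so 16, 25, 36, 49, 64 → 81.
Combining the parts gives Q-81.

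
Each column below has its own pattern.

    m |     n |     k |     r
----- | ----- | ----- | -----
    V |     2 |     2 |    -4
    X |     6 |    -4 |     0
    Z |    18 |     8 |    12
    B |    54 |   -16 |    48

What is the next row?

D  162  32  156

For the column m, letters move forward 2 places in the alphabet, wrapping Z→A: V, X, Z, B → D.
Column n — ×3 each step: 2, 6, 18, 54 → 162.
For the column k, ×(-2) each step: 2, -4, 8, -16 → 32.
Column r goes -4, 0, 12, 48 → 156 (always 6 less than the column n).
Combining the parts gives D  162  32  156.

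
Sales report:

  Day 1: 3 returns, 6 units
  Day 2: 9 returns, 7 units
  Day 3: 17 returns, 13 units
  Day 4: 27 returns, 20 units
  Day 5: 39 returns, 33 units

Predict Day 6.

Returns — differences are 6, 8, 10, … (increasing by 2 each time): 3, 9, 17, 27, 39 → 53.
Units goes 6, 7, 13, 20, 33 → 53 (each term is the sum of the two before it).
Combining the parts gives 53 returns, 53 units.

53 returns, 53 units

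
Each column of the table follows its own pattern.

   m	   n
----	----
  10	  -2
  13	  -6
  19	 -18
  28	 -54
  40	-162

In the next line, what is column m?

Column m — differences are 3, 6, 9, … (increasing by 3 each time): 10, 13, 19, 28, 40 → 55.
Column n: ×3 each step, so -2, -6, -18, -54, -162 → -486.

55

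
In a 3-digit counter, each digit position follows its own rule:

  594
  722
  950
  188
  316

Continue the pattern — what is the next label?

First digit: +2 each step, mod 10; 5, 7, 9, 1, 3 → 5.
Second digit — +3 each step, mod 10: 9, 2, 5, 8, 1 → 4.
Third digit: 4, 2, 0, 8, 6 → 4 (−2 each step, mod 10).
Putting it together: 544.

544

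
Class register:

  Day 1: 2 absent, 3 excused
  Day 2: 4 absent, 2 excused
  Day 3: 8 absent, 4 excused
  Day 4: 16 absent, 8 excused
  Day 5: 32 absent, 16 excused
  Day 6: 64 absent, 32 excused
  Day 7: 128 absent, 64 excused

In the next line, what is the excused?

Absent goes 2, 4, 8, 16, 32, 64, 128 → 256 (×2 each step).
Excused: always the previous value of the absent; 3, 2, 4, 8, 16, 32, 64 → 128.

128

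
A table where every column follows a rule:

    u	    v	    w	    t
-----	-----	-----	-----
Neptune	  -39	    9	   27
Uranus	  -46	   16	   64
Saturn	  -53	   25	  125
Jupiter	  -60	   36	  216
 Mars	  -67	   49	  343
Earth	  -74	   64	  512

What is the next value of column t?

729

Column u: runs backward through the planets Mercury→Neptune; Neptune, Uranus, Saturn, Jupiter, Mars, Earth → Venus.
Column v — −7 each step: -39, -46, -53, -60, -67, -74 → -81.
Column w goes 9, 16, 25, 36, 49, 64 → 81 (perfect squares: 3², 4², 5², …).
Column t: perfect cubes: 3³, 4³, 5³, …, so 27, 64, 125, 216, 343, 512 → 729.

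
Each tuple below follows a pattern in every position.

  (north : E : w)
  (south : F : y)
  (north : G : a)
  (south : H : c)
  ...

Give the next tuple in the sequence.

For the direction, alternates north ↔ south: north, south, north, south → north.
First letter goes E, F, G, H → I (letters move forward 1 place in the alphabet).
Second letter — letters move forward 2 places in the alphabet, wrapping Z→A: w, y, a, c → e.
So the next tuple is (north : I : e).

(north : I : e)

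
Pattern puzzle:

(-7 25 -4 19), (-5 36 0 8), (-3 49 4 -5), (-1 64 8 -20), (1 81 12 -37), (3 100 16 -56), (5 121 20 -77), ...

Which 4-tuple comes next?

(7 144 24 -100)

For the first part, +2 each step: -7, -5, -3, -1, 1, 3, 5 → 7.
Second part — perfect squares: 5², 6², 7², …: 25, 36, 49, 64, 81, 100, 121 → 144.
For the third part, +4 each step: -4, 0, 4, 8, 12, 16, 20 → 24.
Fourth part goes 19, 8, -5, -20, -37, -56, -77 → -100 (together with the second part always sums to 44).
Putting it together: (7 144 24 -100).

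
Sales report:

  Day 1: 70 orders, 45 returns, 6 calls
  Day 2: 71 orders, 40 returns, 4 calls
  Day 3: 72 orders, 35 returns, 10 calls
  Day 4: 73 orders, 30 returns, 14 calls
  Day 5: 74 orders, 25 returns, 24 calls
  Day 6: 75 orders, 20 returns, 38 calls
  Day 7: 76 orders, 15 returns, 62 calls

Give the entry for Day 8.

77 orders, 10 returns, 100 calls

Orders: 70, 71, 72, 73, 74, 75, 76 → 77 (+1 each step).
Returns — −5 each step: 45, 40, 35, 30, 25, 20, 15 → 10.
Calls: each term is the sum of the two before it, so 6, 4, 10, 14, 24, 38, 62 → 100.
So the next line is 77 orders, 10 returns, 100 calls.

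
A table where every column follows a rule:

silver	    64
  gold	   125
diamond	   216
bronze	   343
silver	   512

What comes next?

gold  729

For the rank, repeats silver → gold → diamond → bronze: silver, gold, diamond, bronze, silver → gold.
Second component: perfect cubes: 4³, 5³, 6³, …, so 64, 125, 216, 343, 512 → 729.
Combining the parts gives gold  729.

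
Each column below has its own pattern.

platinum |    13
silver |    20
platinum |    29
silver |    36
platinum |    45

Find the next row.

silver  52

Metal — alternates platinum ↔ silver: platinum, silver, platinum, silver, platinum → silver.
Second component: 13, 20, 29, 36, 45 → 52 (alternating steps +7, +9, +7, +9, …).
So the next row is silver  52.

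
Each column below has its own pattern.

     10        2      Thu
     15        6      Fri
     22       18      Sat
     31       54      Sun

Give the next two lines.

42  162  Mon; 55  486  Tue

For the first component, differences are 5, 7, 9, … (increasing by 2 each time): 10, 15, 22, 31 → 42 → 55.
For the second component, ×3 each step: 2, 6, 18, 54 → 162 → 486.
For the day, runs through the weekdays Mon→Sun: Thu, Fri, Sat, Sun → Mon → Tue.
So the next two lines are 42  162  Mon and 55  486  Tue.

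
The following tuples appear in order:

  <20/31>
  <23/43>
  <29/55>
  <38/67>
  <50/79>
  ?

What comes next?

First coordinate: differences are 3, 6, 9, … (increasing by 3 each time); 20, 23, 29, 38, 50 → 65.
Second coordinate goes 31, 43, 55, 67, 79 → 91 (+12 each step).
Putting it together: <65/91>.

<65/91>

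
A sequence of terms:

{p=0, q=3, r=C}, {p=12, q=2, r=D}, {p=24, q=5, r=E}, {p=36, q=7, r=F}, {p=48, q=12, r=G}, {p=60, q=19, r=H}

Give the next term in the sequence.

P goes 0, 12, 24, 36, 48, 60 → 72 (+12 each step).
Q: 3, 2, 5, 7, 12, 19 → 31 (each term is the sum of the two before it).
R — letters move forward 1 place in the alphabet: C, D, E, F, G, H → I.
So the next term is {p=72, q=31, r=I}.

{p=72, q=31, r=I}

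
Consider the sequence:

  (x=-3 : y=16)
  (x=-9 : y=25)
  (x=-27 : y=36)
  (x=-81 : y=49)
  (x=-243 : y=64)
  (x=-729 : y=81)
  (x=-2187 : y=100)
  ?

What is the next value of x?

-6561

X goes -3, -9, -27, -81, -243, -729, -2187 → -6561 (×3 each step).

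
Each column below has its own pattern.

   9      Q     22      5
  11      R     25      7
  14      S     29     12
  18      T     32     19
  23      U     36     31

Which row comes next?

29  V  39  50

For the first component, differences are 2, 3, 4, … (increasing by 1 each time): 9, 11, 14, 18, 23 → 29.
Letter: Q, R, S, T, U → V (letters move forward 1 place in the alphabet).
Third component goes 22, 25, 29, 32, 36 → 39 (alternating steps +3, +4, +3, +4, …).
Fourth component: each term is the sum of the two before it, so 5, 7, 12, 19, 31 → 50.
Combining the parts gives 29  V  39  50.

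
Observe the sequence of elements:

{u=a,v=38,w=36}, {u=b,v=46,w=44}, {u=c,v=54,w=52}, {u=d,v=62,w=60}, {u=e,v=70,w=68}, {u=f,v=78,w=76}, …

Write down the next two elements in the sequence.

{u=g,v=86,w=84}, {u=h,v=94,w=92}

U: letters move forward 1 place in the alphabet, so a, b, c, d, e, f → g → h.
V: 38, 46, 54, 62, 70, 78 → 86 → 94 (+8 each step).
For the w, always 2 less than the v: 36, 44, 52, 60, 68, 76 → 84 → 92.
So the next two elements are {u=g,v=86,w=84} and {u=h,v=94,w=92}.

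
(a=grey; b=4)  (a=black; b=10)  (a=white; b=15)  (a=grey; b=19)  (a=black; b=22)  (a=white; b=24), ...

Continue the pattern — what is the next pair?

A: repeats grey → black → white, so grey, black, white, grey, black, white → grey.
B — differences are 6, 5, 4, … (decreasing by 1 each time): 4, 10, 15, 19, 22, 24 → 25.
Putting it together: (a=grey; b=25).

(a=grey; b=25)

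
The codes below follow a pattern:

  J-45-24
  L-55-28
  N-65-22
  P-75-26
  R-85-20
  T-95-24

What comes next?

V-105-18

Letter: letters move forward 2 places in the alphabet, so J, L, N, P, R, T → V.
Second component — +10 each step: 45, 55, 65, 75, 85, 95 → 105.
Third component: alternating steps +4, −6, +4, −6, …, so 24, 28, 22, 26, 20, 24 → 18.
Putting it together: V-105-18.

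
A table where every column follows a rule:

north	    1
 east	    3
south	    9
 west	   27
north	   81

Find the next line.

east  243

Direction: repeats north → east → south → west, so north, east, south, west, north → east.
Second component: ×3 each step, so 1, 3, 9, 27, 81 → 243.
Putting it together: east  243.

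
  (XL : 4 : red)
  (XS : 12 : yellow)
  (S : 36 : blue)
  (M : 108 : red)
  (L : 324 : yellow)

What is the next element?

(XL : 972 : blue)

Size — runs through clothing sizes XS→XL: XL, XS, S, M, L → XL.
Second component: ×3 each step; 4, 12, 36, 108, 324 → 972.
Colour goes red, yellow, blue, red, yellow → blue (repeats red → yellow → blue).
Putting it together: (XL : 972 : blue).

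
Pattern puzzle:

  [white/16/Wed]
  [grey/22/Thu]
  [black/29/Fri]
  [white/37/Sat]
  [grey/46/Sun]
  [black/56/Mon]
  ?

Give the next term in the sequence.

[white/67/Tue]

Shade — repeats white → grey → black: white, grey, black, white, grey, black → white.
For the second slot, differences are 6, 7, 8, … (increasing by 1 each time): 16, 22, 29, 37, 46, 56 → 67.
Day — runs through the weekdays Mon→Sun: Wed, Thu, Fri, Sat, Sun, Mon → Tue.
Combining the parts gives [white/67/Tue].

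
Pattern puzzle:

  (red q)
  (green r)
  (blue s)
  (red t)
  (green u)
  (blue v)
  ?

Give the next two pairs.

(red w), (green x)

Colour goes red, green, blue, red, green, blue → red → green (repeats red → green → blue).
Letter: letters move forward 1 place in the alphabet; q, r, s, t, u, v → w → x.
Putting the parts together: (red w) and then (green x).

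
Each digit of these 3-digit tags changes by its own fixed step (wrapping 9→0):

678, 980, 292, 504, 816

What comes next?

First digit — +3 each step, mod 10: 6, 9, 2, 5, 8 → 1.
Second digit: +1 each step, mod 10; 7, 8, 9, 0, 1 → 2.
Third digit: +2 each step, mod 10, so 8, 0, 2, 4, 6 → 8.
Combining the parts gives 128.

128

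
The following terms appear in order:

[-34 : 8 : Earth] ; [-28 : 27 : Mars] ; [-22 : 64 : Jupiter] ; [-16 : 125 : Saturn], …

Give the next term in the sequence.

[-10 : 216 : Uranus]

First entry: +6 each step, so -34, -28, -22, -16 → -10.
Second entry goes 8, 27, 64, 125 → 216 (perfect cubes: 2³, 3³, 4³, …).
Planet goes Earth, Mars, Jupiter, Saturn → Uranus (runs through the planets Mercury→Neptune).
Putting it together: [-10 : 216 : Uranus].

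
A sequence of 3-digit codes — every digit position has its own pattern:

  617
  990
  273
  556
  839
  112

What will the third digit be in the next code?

Third digit goes 7, 0, 3, 6, 9, 2 → 5 (+3 each step, mod 10).

5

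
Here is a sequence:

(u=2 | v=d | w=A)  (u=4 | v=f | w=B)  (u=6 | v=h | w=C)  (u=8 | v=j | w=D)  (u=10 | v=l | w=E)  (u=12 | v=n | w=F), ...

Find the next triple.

For the u, +2 each step: 2, 4, 6, 8, 10, 12 → 14.
V: d, f, h, j, l, n → p (letters move forward 2 places in the alphabet).
W goes A, B, C, D, E, F → G (letters move forward 1 place in the alphabet).
Combining the parts gives (u=14 | v=p | w=G).

(u=14 | v=p | w=G)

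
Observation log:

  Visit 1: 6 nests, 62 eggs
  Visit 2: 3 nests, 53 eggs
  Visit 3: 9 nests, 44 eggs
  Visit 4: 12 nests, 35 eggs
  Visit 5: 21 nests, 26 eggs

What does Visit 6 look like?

For the nests, each term is the sum of the two before it: 6, 3, 9, 12, 21 → 33.
Eggs goes 62, 53, 44, 35, 26 → 17 (−9 each step).
Combining the parts gives 33 nests, 17 eggs.

33 nests, 17 eggs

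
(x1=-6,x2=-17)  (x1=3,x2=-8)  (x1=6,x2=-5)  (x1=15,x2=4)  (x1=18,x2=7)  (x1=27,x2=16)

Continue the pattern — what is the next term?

(x1=30,x2=19)

X1 — alternating steps +9, +3, +9, +3, …: -6, 3, 6, 15, 18, 27 → 30.
For the x2, always 11 less than the x1: -17, -8, -5, 4, 7, 16 → 19.
Combining the parts gives (x1=30,x2=19).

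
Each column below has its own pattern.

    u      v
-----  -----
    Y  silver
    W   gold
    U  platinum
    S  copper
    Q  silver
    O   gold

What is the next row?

Column u: Y, W, U, S, Q, O → M (letters move back 2 places in the alphabet).
Column v: repeats silver → gold → platinum → copper; silver, gold, platinum, copper, silver, gold → platinum.
Combining the parts gives M  platinum.

M  platinum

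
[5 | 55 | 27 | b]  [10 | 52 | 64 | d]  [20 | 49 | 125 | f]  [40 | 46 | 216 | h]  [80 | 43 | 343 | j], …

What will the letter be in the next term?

First component: ×2 each step; 5, 10, 20, 40, 80 → 160.
Second component: 55, 52, 49, 46, 43 → 40 (−3 each step).
For the third component, perfect cubes: 3³, 4³, 5³, …: 27, 64, 125, 216, 343 → 512.
Letter — letters move forward 2 places in the alphabet: b, d, f, h, j → l.

l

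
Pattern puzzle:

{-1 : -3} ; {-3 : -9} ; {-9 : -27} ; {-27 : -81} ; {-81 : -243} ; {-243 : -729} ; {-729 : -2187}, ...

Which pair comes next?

First coordinate goes -1, -3, -9, -27, -81, -243, -729 → -2187 (×3 each step).
Second coordinate goes -3, -9, -27, -81, -243, -729, -2187 → -6561 (always 3 × the first coordinate).
Putting it together: {-2187 : -6561}.

{-2187 : -6561}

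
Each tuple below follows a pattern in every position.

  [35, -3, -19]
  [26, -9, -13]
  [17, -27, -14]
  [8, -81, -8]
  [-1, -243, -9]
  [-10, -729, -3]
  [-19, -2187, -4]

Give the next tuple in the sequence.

[-28, -6561, 2]

First part goes 35, 26, 17, 8, -1, -10, -19 → -28 (−9 each step).
Second part goes -3, -9, -27, -81, -243, -729, -2187 → -6561 (×3 each step).
Third part — alternating steps +6, −1, +6, −1, …: -19, -13, -14, -8, -9, -3, -4 → 2.
So the next tuple is [-28, -6561, 2].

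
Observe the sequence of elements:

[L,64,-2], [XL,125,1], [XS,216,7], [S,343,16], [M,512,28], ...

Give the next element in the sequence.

[L,729,43]

Size: runs through clothing sizes XS→XL, so L, XL, XS, S, M → L.
Second part: 64, 125, 216, 343, 512 → 729 (perfect cubes: 4³, 5³, 6³, …).
Third part — differences are 3, 6, 9, … (increasing by 3 each time): -2, 1, 7, 16, 28 → 43.
So the next element is [L,729,43].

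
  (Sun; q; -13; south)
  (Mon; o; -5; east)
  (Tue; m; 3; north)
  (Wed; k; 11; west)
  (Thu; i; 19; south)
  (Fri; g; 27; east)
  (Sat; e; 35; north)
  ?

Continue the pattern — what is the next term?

For the day, runs through the weekdays Mon→Sun: Sun, Mon, Tue, Wed, Thu, Fri, Sat → Sun.
For the letter, letters move back 2 places in the alphabet: q, o, m, k, i, g, e → c.
Third component goes -13, -5, 3, 11, 19, 27, 35 → 43 (+8 each step).
For the direction, repeats south → east → north → west: south, east, north, west, south, east, north → west.
So the next term is (Sun; c; 43; west).

(Sun; c; 43; west)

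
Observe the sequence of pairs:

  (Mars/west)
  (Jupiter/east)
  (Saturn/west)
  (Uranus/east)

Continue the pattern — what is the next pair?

Planet — runs through the planets Mercury→Neptune: Mars, Jupiter, Saturn, Uranus → Neptune.
Direction — alternates west ↔ east: west, east, west, east → west.
So the next pair is (Neptune/west).

(Neptune/west)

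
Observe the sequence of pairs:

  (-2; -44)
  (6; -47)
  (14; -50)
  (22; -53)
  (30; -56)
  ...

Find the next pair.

(38; -59)

First value: -2, 6, 14, 22, 30 → 38 (+8 each step).
Second value — −3 each step: -44, -47, -50, -53, -56 → -59.
Combining the parts gives (38; -59).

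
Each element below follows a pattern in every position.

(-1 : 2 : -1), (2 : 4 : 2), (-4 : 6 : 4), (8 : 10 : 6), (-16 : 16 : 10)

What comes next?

First component: ×(-2) each step; -1, 2, -4, 8, -16 → 32.
Second component — each term is the sum of the two before it: 2, 4, 6, 10, 16 → 26.
For the third component, always the previous value of the second component: -1, 2, 4, 6, 10 → 16.
So the next element is (32 : 26 : 16).

(32 : 26 : 16)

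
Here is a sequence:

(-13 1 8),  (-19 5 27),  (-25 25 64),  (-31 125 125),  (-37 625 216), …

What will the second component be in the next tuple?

First component: −6 each step; -13, -19, -25, -31, -37 → -43.
Second component: 1, 5, 25, 125, 625 → 3125 (×5 each step).
Third component — perfect cubes: 2³, 3³, 4³, …: 8, 27, 64, 125, 216 → 343.

3125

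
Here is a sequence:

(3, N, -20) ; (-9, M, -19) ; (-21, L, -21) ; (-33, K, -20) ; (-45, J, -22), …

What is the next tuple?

For the first component, −12 each step: 3, -9, -21, -33, -45 → -57.
Letter: N, M, L, K, J → I (letters move back 1 place in the alphabet).
Third component: alternating steps +1, −2, +1, −2, …; -20, -19, -21, -20, -22 → -21.
Combining the parts gives (-57, I, -21).

(-57, I, -21)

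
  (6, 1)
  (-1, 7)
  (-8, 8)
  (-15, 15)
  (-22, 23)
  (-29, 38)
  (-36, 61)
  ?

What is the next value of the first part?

For the first part, −7 each step: 6, -1, -8, -15, -22, -29, -36 → -43.
Second part — each term is the sum of the two before it: 1, 7, 8, 15, 23, 38, 61 → 99.

-43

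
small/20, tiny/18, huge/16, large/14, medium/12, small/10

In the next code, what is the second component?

8

Second component: −2 each step; 20, 18, 16, 14, 12, 10 → 8.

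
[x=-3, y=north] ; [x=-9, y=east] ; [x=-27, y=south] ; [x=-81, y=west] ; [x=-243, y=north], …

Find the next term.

[x=-729, y=east]

For the x, ×3 each step: -3, -9, -27, -81, -243 → -729.
Y goes north, east, south, west, north → east (repeats north → east → south → west).
Putting it together: [x=-729, y=east].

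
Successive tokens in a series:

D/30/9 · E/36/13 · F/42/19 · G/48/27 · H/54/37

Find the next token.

Letter: letters move forward 1 place in the alphabet, so D, E, F, G, H → I.
Second component: 30, 36, 42, 48, 54 → 60 (+6 each step).
Third component: differences are 4, 6, 8, … (increasing by 2 each time), so 9, 13, 19, 27, 37 → 49.
Putting it together: I/60/49.

I/60/49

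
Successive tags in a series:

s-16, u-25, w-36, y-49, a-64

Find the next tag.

Letter — letters move forward 2 places in the alphabet, wrapping Z→A: s, u, w, y, a → c.
Second component — perfect squares: 4², 5², 6², …: 16, 25, 36, 49, 64 → 81.
So the next tag is c-81.

c-81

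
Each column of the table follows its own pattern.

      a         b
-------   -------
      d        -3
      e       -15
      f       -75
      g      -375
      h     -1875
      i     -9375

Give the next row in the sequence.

Column a: letters move forward 1 place in the alphabet; d, e, f, g, h, i → j.
Column b: -3, -15, -75, -375, -1875, -9375 → -46875 (×5 each step).
Putting it together: j  -46875.

j  -46875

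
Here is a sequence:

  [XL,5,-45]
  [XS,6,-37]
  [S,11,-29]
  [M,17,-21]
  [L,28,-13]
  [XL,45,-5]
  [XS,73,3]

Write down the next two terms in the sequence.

[S,118,11], [M,191,19]

Size: repeats XL → XS → S → M → L; XL, XS, S, M, L, XL, XS → S → M.
Second part — each term is the sum of the two before it: 5, 6, 11, 17, 28, 45, 73 → 118 → 191.
Third part: +8 each step; -45, -37, -29, -21, -13, -5, 3 → 11 → 19.
Putting the parts together: [S,118,11] and then [M,191,19].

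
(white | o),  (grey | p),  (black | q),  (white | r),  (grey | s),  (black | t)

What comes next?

Shade — repeats white → grey → black: white, grey, black, white, grey, black → white.
Letter: letters move forward 1 place in the alphabet, so o, p, q, r, s, t → u.
Putting it together: (white | u).

(white | u)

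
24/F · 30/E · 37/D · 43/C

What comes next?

First component — alternating steps +6, +7, +6, +7, …: 24, 30, 37, 43 → 50.
For the letter, letters move back 1 place in the alphabet: F, E, D, C → B.
Putting it together: 50/B.

50/B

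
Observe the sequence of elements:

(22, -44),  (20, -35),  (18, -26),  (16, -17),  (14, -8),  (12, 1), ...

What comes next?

(10, 10)

First part: −2 each step, so 22, 20, 18, 16, 14, 12 → 10.
For the second part, +9 each step: -44, -35, -26, -17, -8, 1 → 10.
So the next element is (10, 10).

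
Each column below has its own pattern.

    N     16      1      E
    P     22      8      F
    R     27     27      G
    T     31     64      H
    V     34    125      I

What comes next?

X  36  216  J

First letter: N, P, R, T, V → X (letters move forward 2 places in the alphabet).
Second component: differences are 6, 5, 4, … (decreasing by 1 each time); 16, 22, 27, 31, 34 → 36.
Third component: 1, 8, 27, 64, 125 → 216 (perfect cubes: 1³, 2³, 3³, …).
Second letter: E, F, G, H, I → J (letters move forward 1 place in the alphabet).
So the next row is X  36  216  J.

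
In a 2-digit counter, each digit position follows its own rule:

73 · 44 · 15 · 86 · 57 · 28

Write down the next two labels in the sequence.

99 then 60

First digit: 7, 4, 1, 8, 5, 2 → 9 → 6 (−3 each step, mod 10).
For the second digit, +1 each step, mod 10: 3, 4, 5, 6, 7, 8 → 9 → 0.
So the next two labels are 99 and 60.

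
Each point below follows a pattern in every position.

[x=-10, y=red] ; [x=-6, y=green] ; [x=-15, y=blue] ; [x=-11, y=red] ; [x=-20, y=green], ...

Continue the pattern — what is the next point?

X: -10, -6, -15, -11, -20 → -16 (alternating steps +4, −9, +4, −9, …).
Y goes red, green, blue, red, green → blue (repeats red → green → blue).
Putting it together: [x=-16, y=blue].

[x=-16, y=blue]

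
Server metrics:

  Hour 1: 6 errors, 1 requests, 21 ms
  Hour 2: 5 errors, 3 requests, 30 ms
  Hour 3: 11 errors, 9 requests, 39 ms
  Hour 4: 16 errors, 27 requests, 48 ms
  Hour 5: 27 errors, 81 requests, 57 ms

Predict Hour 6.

Errors: 6, 5, 11, 16, 27 → 43 (each term is the sum of the two before it).
Requests: 1, 3, 9, 27, 81 → 243 (×3 each step).
Ms: +9 each step, so 21, 30, 39, 48, 57 → 66.
Combining the parts gives 43 errors, 243 requests, 66 ms.

43 errors, 243 requests, 66 ms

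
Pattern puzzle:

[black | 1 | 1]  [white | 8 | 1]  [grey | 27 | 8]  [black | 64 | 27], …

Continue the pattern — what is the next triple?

[white | 125 | 64]

For the shade, repeats black → white → grey: black, white, grey, black → white.
Second coordinate goes 1, 8, 27, 64 → 125 (perfect cubes: 1³, 2³, 3³, …).
Third coordinate goes 1, 1, 8, 27 → 64 (always the previous value of the second coordinate).
Combining the parts gives [white | 125 | 64].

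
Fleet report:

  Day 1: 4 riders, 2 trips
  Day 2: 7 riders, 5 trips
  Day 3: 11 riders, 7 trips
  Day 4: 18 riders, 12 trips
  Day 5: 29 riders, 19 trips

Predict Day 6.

For the riders, each term is the sum of the two before it: 4, 7, 11, 18, 29 → 47.
Trips goes 2, 5, 7, 12, 19 → 31 (each term is the sum of the two before it).
So the next line is 47 riders, 31 trips.

47 riders, 31 trips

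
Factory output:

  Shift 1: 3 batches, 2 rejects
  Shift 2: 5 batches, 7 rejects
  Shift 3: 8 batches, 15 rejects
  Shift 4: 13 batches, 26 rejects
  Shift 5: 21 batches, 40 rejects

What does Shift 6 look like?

34 batches, 57 rejects

Batches — each term is the sum of the two before it: 3, 5, 8, 13, 21 → 34.
Rejects — differences are 5, 8, 11, … (increasing by 3 each time): 2, 7, 15, 26, 40 → 57.
Putting it together: 34 batches, 57 rejects.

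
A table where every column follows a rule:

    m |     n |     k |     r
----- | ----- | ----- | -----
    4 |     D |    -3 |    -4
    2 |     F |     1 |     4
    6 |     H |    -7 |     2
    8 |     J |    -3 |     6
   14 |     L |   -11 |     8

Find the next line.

22  N  -7  14

For the column m, each term is the sum of the two before it: 4, 2, 6, 8, 14 → 22.
For the column n, letters move forward 2 places in the alphabet: D, F, H, J, L → N.
Column k: alternating steps +4, −8, +4, −8, …; -3, 1, -7, -3, -11 → -7.
For the column r, always the previous value of the column m: -4, 4, 2, 6, 8 → 14.
Combining the parts gives 22  N  -7  14.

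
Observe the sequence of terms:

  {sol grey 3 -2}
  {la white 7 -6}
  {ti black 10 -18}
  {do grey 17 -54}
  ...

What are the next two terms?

{re white 27 -162}, {mi black 44 -486}

Note: runs through the solfège scale do→ti; sol, la, ti, do → re → mi.
Shade — repeats grey → white → black: grey, white, black, grey → white → black.
Third value: each term is the sum of the two before it; 3, 7, 10, 17 → 27 → 44.
Fourth value goes -2, -6, -18, -54 → -162 → -486 (×3 each step).
Putting the parts together: {re white 27 -162} and then {mi black 44 -486}.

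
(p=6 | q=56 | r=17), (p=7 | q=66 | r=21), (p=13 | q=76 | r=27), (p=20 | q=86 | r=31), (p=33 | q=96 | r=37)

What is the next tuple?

(p=53 | q=106 | r=41)

P goes 6, 7, 13, 20, 33 → 53 (each term is the sum of the two before it).
For the q, +10 each step: 56, 66, 76, 86, 96 → 106.
R: 17, 21, 27, 31, 37 → 41 (alternating steps +4, +6, +4, +6, …).
Combining the parts gives (p=53 | q=106 | r=41).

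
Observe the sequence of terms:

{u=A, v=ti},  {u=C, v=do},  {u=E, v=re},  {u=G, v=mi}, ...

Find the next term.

For the u, letters move forward 2 places in the alphabet: A, C, E, G → I.
V — runs through the solfège scale do→ti: ti, do, re, mi → fa.
So the next term is {u=I, v=fa}.

{u=I, v=fa}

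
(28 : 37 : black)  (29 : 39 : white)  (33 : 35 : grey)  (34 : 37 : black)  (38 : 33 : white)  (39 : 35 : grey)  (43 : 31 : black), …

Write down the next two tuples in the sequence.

First coordinate: alternating steps +1, +4, +1, +4, …, so 28, 29, 33, 34, 38, 39, 43 → 44 → 48.
For the second coordinate, alternating steps +2, −4, +2, −4, …: 37, 39, 35, 37, 33, 35, 31 → 33 → 29.
Shade: black, white, grey, black, white, grey, black → white → grey (repeats black → white → grey).
Putting the parts together: (44 : 33 : white) and then (48 : 29 : grey).

(44 : 33 : white), (48 : 29 : grey)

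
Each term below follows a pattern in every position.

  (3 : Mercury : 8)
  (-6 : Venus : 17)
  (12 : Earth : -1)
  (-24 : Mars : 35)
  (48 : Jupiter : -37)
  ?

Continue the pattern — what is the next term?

First component: 3, -6, 12, -24, 48 → -96 (×(-2) each step).
Planet: runs through the planets Mercury→Neptune; Mercury, Venus, Earth, Mars, Jupiter → Saturn.
Third component: 8, 17, -1, 35, -37 → 107 (together with the first component always sums to 11).
So the next term is (-96 : Saturn : 107).

(-96 : Saturn : 107)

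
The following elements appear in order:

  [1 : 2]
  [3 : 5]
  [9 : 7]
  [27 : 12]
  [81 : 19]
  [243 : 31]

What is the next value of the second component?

50

Second component: each term is the sum of the two before it, so 2, 5, 7, 12, 19, 31 → 50.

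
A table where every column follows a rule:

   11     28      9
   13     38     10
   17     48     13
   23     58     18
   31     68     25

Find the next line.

First component: differences are 2, 4, 6, … (increasing by 2 each time); 11, 13, 17, 23, 31 → 41.
Second component: +10 each step; 28, 38, 48, 58, 68 → 78.
Third component: differences are 1, 3, 5, … (increasing by 2 each time); 9, 10, 13, 18, 25 → 34.
So the next line is 41  78  34.

41  78  34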